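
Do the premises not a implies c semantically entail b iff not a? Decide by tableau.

Initial set: {(not a implies c); not (b iff not a)}.
(not a implies c): β-rule — branch into not not a  //  c.
  branch 1 (add not not a):
    not (b iff not a): β-rule — branch into b, not not a  //  not b, not a.
      branch 1.1 (add b, not not a):
        ○ open, literals {a=1, b=1}.
      branch 1.2 (add not b, not a):
        × closes — contains both a and not a.
  branch 2 (add c):
    not (b iff not a): β-rule — branch into b, not not a  //  not b, not a.
      branch 2.1 (add b, not not a):
        ○ open, literals {a=1, b=1, c=1}.
      branch 2.2 (add not b, not a):
        ○ open, literals {a=0, b=0, c=1}.
1 branch closed, 3 open.
An open branch gives a countermodel: a=1, b=1 (unmentioned atoms arbitrary); the premises hold there but the conclusion fails.

No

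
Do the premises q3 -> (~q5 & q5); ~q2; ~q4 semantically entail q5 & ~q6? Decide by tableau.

Initial set: {T (q3 -> (~q5 & q5)); T ~q2; T ~q4; F (q5 & ~q6)}.
T (q3 -> (~q5 & q5)): β-rule — branch into F q3  //  T (~q5 & q5).
  branch 1 (add F q3):
    F (q5 & ~q6): β-rule — branch into F q5  //  F ~q6.
      branch 1.1 (add F q5):
        ○ open, literals {q2=F, q3=F, q4=F, q5=F}.
      branch 1.2 (add F ~q6):
        ○ open, literals {q2=F, q3=F, q4=F, q6=T}.
  branch 2 (add T (~q5 & q5)):
    T (~q5 & q5): α-rule — add T ~q5, T q5.
    × closes — contains both q5 and ~q5.
1 branch closed, 2 open.
An open branch gives a countermodel: q2=F, q3=F, q4=F, q5=F (unmentioned atoms arbitrary); the premises hold there but the conclusion fails.

No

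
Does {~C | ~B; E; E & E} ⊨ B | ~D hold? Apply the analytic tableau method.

No

Initial set: {(~C | ~B); E; (E & E); ~(B | ~D)}.
(E & E): α-rule — add E, E.
~(B | ~D): α-rule — add ~B, ~~D.
(~C | ~B): β-rule — branch into ~C  //  ~B.
  branch 1 (add ~C):
    ○ open, literals {B=0, C=0, D=1, E=1}.
  branch 2 (add ~B):
    ○ open, literals {B=0, D=1, E=1}.
0 branches closed, 2 open.
An open branch gives a countermodel: B=0, C=0, D=1, E=1 (unmentioned atoms arbitrary); the premises hold there but the conclusion fails.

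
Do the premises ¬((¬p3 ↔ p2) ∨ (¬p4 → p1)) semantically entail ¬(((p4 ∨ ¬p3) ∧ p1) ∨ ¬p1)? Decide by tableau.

Initial set: {¬((¬p3 ↔ p2) ∨ (¬p4 → p1)); ¬¬(((p4 ∨ ¬p3) ∧ p1) ∨ ¬p1)}.
¬((¬p3 ↔ p2) ∨ (¬p4 → p1)): α-rule — add ¬(¬p3 ↔ p2), ¬(¬p4 → p1).
¬(¬p4 → p1): α-rule — add ¬p4, ¬p1.
¬¬(((p4 ∨ ¬p3) ∧ p1) ∨ ¬p1): β-rule — branch into ((p4 ∨ ¬p3) ∧ p1)  //  ¬p1.
  branch 1 (add ((p4 ∨ ¬p3) ∧ p1)):
    ((p4 ∨ ¬p3) ∧ p1): α-rule — add (p4 ∨ ¬p3), p1.
    × closes — contains both p1 and ¬p1.
  branch 2 (add ¬p1):
    ¬(¬p3 ↔ p2): β-rule — branch into ¬p3, ¬p2  //  ¬¬p3, p2.
      branch 2.1 (add ¬p3, ¬p2):
        ○ open, literals {p1=false, p2=false, p3=false, p4=false}.
      branch 2.2 (add ¬¬p3, p2):
        ○ open, literals {p1=false, p2=true, p3=true, p4=false}.
1 branch closed, 2 open.
An open branch gives a countermodel: p1=false, p2=false, p3=false, p4=false (unmentioned atoms arbitrary); the premises hold there but the conclusion fails.

No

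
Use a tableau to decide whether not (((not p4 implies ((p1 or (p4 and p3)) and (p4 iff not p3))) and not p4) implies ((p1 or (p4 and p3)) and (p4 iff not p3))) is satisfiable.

Initial set: {not (((not p4 implies ((p1 or (p4 and p3)) and (p4 iff not p3))) and not p4) implies ((p1 or (p4 and p3)) and (p4 iff not p3)))}.
not (((not p4 implies ((p1 or (p4 and p3)) and (p4 iff not p3))) and not p4) implies ((p1 or (p4 and p3)) and (p4 iff not p3))): α-rule — add ((not p4 implies ((p1 or (p4 and p3)) and (p4 iff not p3))) and not p4), not ((p1 or (p4 and p3)) and (p4 iff not p3)).
((not p4 implies ((p1 or (p4 and p3)) and (p4 iff not p3))) and not p4): α-rule — add (not p4 implies ((p1 or (p4 and p3)) and (p4 iff not p3))), not p4.
not ((p1 or (p4 and p3)) and (p4 iff not p3)): β-rule — branch into not (p1 or (p4 and p3))  //  not (p4 iff not p3).
  branch 1 (add not (p1 or (p4 and p3))):
    not (p1 or (p4 and p3)): α-rule — add not p1, not (p4 and p3).
    (not p4 implies ((p1 or (p4 and p3)) and (p4 iff not p3))): β-rule — branch into not not p4  //  ((p1 or (p4 and p3)) and (p4 iff not p3)).
      branch 1.1 (add not not p4):
        × closes — contains both p4 and not p4.
      branch 1.2 (add ((p1 or (p4 and p3)) and (p4 iff not p3))):
        ((p1 or (p4 and p3)) and (p4 iff not p3)): α-rule — add (p1 or (p4 and p3)), (p4 iff not p3).
        not (p4 and p3): β-rule — branch into not p4  //  not p3.
          branch 1.2.1 (add not p4):
            (p1 or (p4 and p3)): β-rule — branch into p1  //  (p4 and p3).
              branch 1.2.1.1 (add p1):
                × closes — contains both p1 and not p1.
              branch 1.2.1.2 (add (p4 and p3)):
                (p4 and p3): α-rule — add p4, p3.
                × closes — contains both p4 and not p4.
          branch 1.2.2 (add not p3):
            (p1 or (p4 and p3)): β-rule — branch into p1  //  (p4 and p3).
              branch 1.2.2.1 (add p1):
                × closes — contains both p1 and not p1.
              branch 1.2.2.2 (add (p4 and p3)):
                (p4 and p3): α-rule — add p4, p3.
                × closes — contains both p4 and not p4.
  branch 2 (add not (p4 iff not p3)):
    (not p4 implies ((p1 or (p4 and p3)) and (p4 iff not p3))): β-rule — branch into not not p4  //  ((p1 or (p4 and p3)) and (p4 iff not p3)).
      branch 2.1 (add not not p4):
        × closes — contains both p4 and not p4.
      branch 2.2 (add ((p1 or (p4 and p3)) and (p4 iff not p3))):
        ((p1 or (p4 and p3)) and (p4 iff not p3)): α-rule — add (p1 or (p4 and p3)), (p4 iff not p3).
        not (p4 iff not p3): β-rule — branch into p4, not not p3  //  not p4, not p3.
          branch 2.2.1 (add p4, not not p3):
            × closes — contains both p4 and not p4.
          branch 2.2.2 (add not p4, not p3):
            (p1 or (p4 and p3)): β-rule — branch into p1  //  (p4 and p3).
              branch 2.2.2.1 (add p1):
                (p4 iff not p3): β-rule — branch into p4, not p3  //  not p4, not not p3.
                  branch 2.2.2.1.1 (add p4, not p3):
                    × closes — contains both p4 and not p4.
                  branch 2.2.2.1.2 (add not p4, not not p3):
                    × closes — contains both p3 and not p3.
              branch 2.2.2.2 (add (p4 and p3)):
                (p4 and p3): α-rule — add p4, p3.
                × closes — contains both p4 and not p4.
All 10 branches close.
Every branch closed; the formula is unsatisfiable.

Unsatisfiable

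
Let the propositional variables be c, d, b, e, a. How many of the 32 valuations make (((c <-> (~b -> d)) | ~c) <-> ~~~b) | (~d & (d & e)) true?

12

Initial set: {((((c <-> (~b -> d)) | ~c) <-> ~~~b) | (~d & (d & e)))}.
((((c <-> (~b -> d)) | ~c) <-> ~~~b) | (~d & (d & e))): β-rule — branch into (((c <-> (~b -> d)) | ~c) <-> ~~~b)  //  (~d & (d & e)).
  branch 1 (add (((c <-> (~b -> d)) | ~c) <-> ~~~b)):
    (((c <-> (~b -> d)) | ~c) <-> ~~~b): β-rule — branch into ((c <-> (~b -> d)) | ~c), ~~~b  //  ~((c <-> (~b -> d)) | ~c), ~~~~b.
      branch 1.1 (add ((c <-> (~b -> d)) | ~c), ~~~b):
        ~~~b: drop double negation, giving ~b.
        ((c <-> (~b -> d)) | ~c): β-rule — branch into (c <-> (~b -> d))  //  ~c.
          branch 1.1.1 (add (c <-> (~b -> d))):
            (c <-> (~b -> d)): β-rule — branch into c, (~b -> d)  //  ~c, ~(~b -> d).
              branch 1.1.1.1 (add c, (~b -> d)):
                (~b -> d): β-rule — branch into ~~b  //  d.
                  branch 1.1.1.1.1 (add ~~b):
                    × closes — contains both b and ~b.
                  branch 1.1.1.1.2 (add d):
                    ○ open, literals {b=F, c=T, d=T}.
              branch 1.1.1.2 (add ~c, ~(~b -> d)):
                ~(~b -> d): α-rule — add ~b, ~d.
                ○ open, literals {b=F, c=F, d=F}.
          branch 1.1.2 (add ~c):
            ○ open, literals {b=F, c=F}.
      branch 1.2 (add ~((c <-> (~b -> d)) | ~c), ~~~~b):
        ~((c <-> (~b -> d)) | ~c): α-rule — add ~(c <-> (~b -> d)), ~~c.
        ~~~~b: drop double negation, giving ~~b.
        ~(c <-> (~b -> d)): β-rule — branch into c, ~(~b -> d)  //  ~c, (~b -> d).
          branch 1.2.1 (add c, ~(~b -> d)):
            ~(~b -> d): α-rule — add ~b, ~d.
            × closes — contains both b and ~b.
          branch 1.2.2 (add ~c, (~b -> d)):
            × closes — contains both c and ~c.
  branch 2 (add (~d & (d & e))):
    (~d & (d & e)): α-rule — add ~d, (d & e).
    (d & e): α-rule — add d, e.
    × closes — contains both d and ~d.
4 branches closed, 3 open.
Each open branch fixes some atoms; the unmentioned ones are free. Counting distinct full assignments: branch {b=F, c=T, d=T} (e, a) contributes 4 new; branch {b=F, c=F, d=F} (e, a) contributes 4 new; branch {b=F, c=F} (d, e, a) contributes 4 new. Total: 12.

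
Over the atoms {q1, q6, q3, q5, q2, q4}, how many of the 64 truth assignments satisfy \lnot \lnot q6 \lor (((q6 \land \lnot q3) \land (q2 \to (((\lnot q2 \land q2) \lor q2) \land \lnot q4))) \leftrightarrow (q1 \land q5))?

56

Initial set: {(\lnot \lnot q6 \lor (((q6 \land \lnot q3) \land (q2 \to (((\lnot q2 \land q2) \lor q2) \land \lnot q4))) \leftrightarrow (q1 \land q5)))}.
(\lnot \lnot q6 \lor (((q6 \land \lnot q3) \land (q2 \to (((\lnot q2 \land q2) \lor q2) \land \lnot q4))) \leftrightarrow (q1 \land q5))): β-rule — branch into \lnot \lnot q6  //  (((q6 \land \lnot q3) \land (q2 \to (((\lnot q2 \land q2) \lor q2) \land \lnot q4))) \leftrightarrow (q1 \land q5)).
  branch 1 (add \lnot \lnot q6):
    \lnot \lnot q6: drop double negation, giving q6.
    ○ open, literals {q6=1}.
  branch 2 (add (((q6 \land \lnot q3) \land (q2 \to (((\lnot q2 \land q2) \lor q2) \land \lnot q4))) \leftrightarrow (q1 \land q5))):
    (((q6 \land \lnot q3) \land (q2 \to (((\lnot q2 \land q2) \lor q2) \land \lnot q4))) \leftrightarrow (q1 \land q5)): β-rule — branch into ((q6 \land \lnot q3) \land (q2 \to (((\lnot q2 \land q2) \lor q2) \land \lnot q4))), (q1 \land q5)  //  \lnot ((q6 \land \lnot q3) \land (q2 \to (((\lnot q2 \land q2) \lor q2) \land \lnot q4))), \lnot (q1 \land q5).
      branch 2.1 (add ((q6 \land \lnot q3) \land (q2 \to (((\lnot q2 \land q2) \lor q2) \land \lnot q4))), (q1 \land q5)):
        ((q6 \land \lnot q3) \land (q2 \to (((\lnot q2 \land q2) \lor q2) \land \lnot q4))): α-rule — add (q6 \land \lnot q3), (q2 \to (((\lnot q2 \land q2) \lor q2) \land \lnot q4)).
        (q1 \land q5): α-rule — add q1, q5.
        (q6 \land \lnot q3): α-rule — add q6, \lnot q3.
        (q2 \to (((\lnot q2 \land q2) \lor q2) \land \lnot q4)): β-rule — branch into \lnot q2  //  (((\lnot q2 \land q2) \lor q2) \land \lnot q4).
          branch 2.1.1 (add \lnot q2):
            ○ open, literals {q1=1, q2=0, q3=0, q5=1, q6=1}.
          branch 2.1.2 (add (((\lnot q2 \land q2) \lor q2) \land \lnot q4)):
            (((\lnot q2 \land q2) \lor q2) \land \lnot q4): α-rule — add ((\lnot q2 \land q2) \lor q2), \lnot q4.
            ((\lnot q2 \land q2) \lor q2): β-rule — branch into (\lnot q2 \land q2)  //  q2.
              branch 2.1.2.1 (add (\lnot q2 \land q2)):
                (\lnot q2 \land q2): α-rule — add \lnot q2, q2.
                × closes — contains both q2 and \lnot q2.
              branch 2.1.2.2 (add q2):
                ○ open, literals {q1=1, q2=1, q3=0, q4=0, q5=1, q6=1}.
      branch 2.2 (add \lnot ((q6 \land \lnot q3) \land (q2 \to (((\lnot q2 \land q2) \lor q2) \land \lnot q4))), \lnot (q1 \land q5)):
        \lnot ((q6 \land \lnot q3) \land (q2 \to (((\lnot q2 \land q2) \lor q2) \land \lnot q4))): β-rule — branch into \lnot (q6 \land \lnot q3)  //  \lnot (q2 \to (((\lnot q2 \land q2) \lor q2) \land \lnot q4)).
          branch 2.2.1 (add \lnot (q6 \land \lnot q3)):
            \lnot (q1 \land q5): β-rule — branch into \lnot q1  //  \lnot q5.
              branch 2.2.1.1 (add \lnot q1):
                \lnot (q6 \land \lnot q3): β-rule — branch into \lnot q6  //  \lnot \lnot q3.
                  branch 2.2.1.1.1 (add \lnot q6):
                    ○ open, literals {q1=0, q6=0}.
                  branch 2.2.1.1.2 (add \lnot \lnot q3):
                    ○ open, literals {q1=0, q3=1}.
              branch 2.2.1.2 (add \lnot q5):
                \lnot (q6 \land \lnot q3): β-rule — branch into \lnot q6  //  \lnot \lnot q3.
                  branch 2.2.1.2.1 (add \lnot q6):
                    ○ open, literals {q5=0, q6=0}.
                  branch 2.2.1.2.2 (add \lnot \lnot q3):
                    ○ open, literals {q3=1, q5=0}.
          branch 2.2.2 (add \lnot (q2 \to (((\lnot q2 \land q2) \lor q2) \land \lnot q4))):
            \lnot (q2 \to (((\lnot q2 \land q2) \lor q2) \land \lnot q4)): α-rule — add q2, \lnot (((\lnot q2 \land q2) \lor q2) \land \lnot q4).
            \lnot (q1 \land q5): β-rule — branch into \lnot q1  //  \lnot q5.
              branch 2.2.2.1 (add \lnot q1):
                \lnot (((\lnot q2 \land q2) \lor q2) \land \lnot q4): β-rule — branch into \lnot ((\lnot q2 \land q2) \lor q2)  //  \lnot \lnot q4.
                  branch 2.2.2.1.1 (add \lnot ((\lnot q2 \land q2) \lor q2)):
                    \lnot ((\lnot q2 \land q2) \lor q2): α-rule — add \lnot (\lnot q2 \land q2), \lnot q2.
                    × closes — contains both q2 and \lnot q2.
                  branch 2.2.2.1.2 (add \lnot \lnot q4):
                    ○ open, literals {q1=0, q2=1, q4=1}.
              branch 2.2.2.2 (add \lnot q5):
                \lnot (((\lnot q2 \land q2) \lor q2) \land \lnot q4): β-rule — branch into \lnot ((\lnot q2 \land q2) \lor q2)  //  \lnot \lnot q4.
                  branch 2.2.2.2.1 (add \lnot ((\lnot q2 \land q2) \lor q2)):
                    \lnot ((\lnot q2 \land q2) \lor q2): α-rule — add \lnot (\lnot q2 \land q2), \lnot q2.
                    × closes — contains both q2 and \lnot q2.
                  branch 2.2.2.2.2 (add \lnot \lnot q4):
                    ○ open, literals {q2=1, q4=1, q5=0}.
3 branches closed, 9 open.
Each open branch fixes some atoms; the unmentioned ones are free. Counting distinct full assignments: branch {q6=1} (q1, q3, q5, q2, q4) contributes 32 new; branch {q1=1, q2=0, q3=0, q5=1, q6=1} (q4) contributes 0 new; branch {q1=1, q2=1, q3=0, q4=0, q5=1, q6=1} (none free) contributes 0 new; branch {q1=0, q6=0} (q3, q5, q2, q4) contributes 16 new; branch {q1=0, q3=1} (q6, q5, q2, q4) contributes 0 new; branch {q5=0, q6=0} (q1, q3, q2, q4) contributes 8 new; branch {q3=1, q5=0} (q1, q6, q2, q4) contributes 0 new; branch {q1=0, q2=1, q4=1} (q6, q3, q5) contributes 0 new; branch {q2=1, q4=1, q5=0} (q1, q6, q3) contributes 0 new. Total: 56.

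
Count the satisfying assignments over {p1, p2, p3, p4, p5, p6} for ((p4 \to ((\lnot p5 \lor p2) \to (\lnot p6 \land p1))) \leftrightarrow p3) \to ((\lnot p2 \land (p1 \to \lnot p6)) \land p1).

Initial set: {(((p4 \to ((\lnot p5 \lor p2) \to (\lnot p6 \land p1))) \leftrightarrow p3) \to ((\lnot p2 \land (p1 \to \lnot p6)) \land p1))}.
(((p4 \to ((\lnot p5 \lor p2) \to (\lnot p6 \land p1))) \leftrightarrow p3) \to ((\lnot p2 \land (p1 \to \lnot p6)) \land p1)): β-rule — branch into \lnot ((p4 \to ((\lnot p5 \lor p2) \to (\lnot p6 \land p1))) \leftrightarrow p3)  //  ((\lnot p2 \land (p1 \to \lnot p6)) \land p1).
  branch 1 (add \lnot ((p4 \to ((\lnot p5 \lor p2) \to (\lnot p6 \land p1))) \leftrightarrow p3)):
    \lnot ((p4 \to ((\lnot p5 \lor p2) \to (\lnot p6 \land p1))) \leftrightarrow p3): β-rule — branch into (p4 \to ((\lnot p5 \lor p2) \to (\lnot p6 \land p1))), \lnot p3  //  \lnot (p4 \to ((\lnot p5 \lor p2) \to (\lnot p6 \land p1))), p3.
      branch 1.1 (add (p4 \to ((\lnot p5 \lor p2) \to (\lnot p6 \land p1))), \lnot p3):
        (p4 \to ((\lnot p5 \lor p2) \to (\lnot p6 \land p1))): β-rule — branch into \lnot p4  //  ((\lnot p5 \lor p2) \to (\lnot p6 \land p1)).
          branch 1.1.1 (add \lnot p4):
            ○ open, literals {p3=0, p4=0}.
          branch 1.1.2 (add ((\lnot p5 \lor p2) \to (\lnot p6 \land p1))):
            ((\lnot p5 \lor p2) \to (\lnot p6 \land p1)): β-rule — branch into \lnot (\lnot p5 \lor p2)  //  (\lnot p6 \land p1).
              branch 1.1.2.1 (add \lnot (\lnot p5 \lor p2)):
                \lnot (\lnot p5 \lor p2): α-rule — add \lnot \lnot p5, \lnot p2.
                ○ open, literals {p2=0, p3=0, p5=1}.
              branch 1.1.2.2 (add (\lnot p6 \land p1)):
                (\lnot p6 \land p1): α-rule — add \lnot p6, p1.
                ○ open, literals {p1=1, p3=0, p6=0}.
      branch 1.2 (add \lnot (p4 \to ((\lnot p5 \lor p2) \to (\lnot p6 \land p1))), p3):
        \lnot (p4 \to ((\lnot p5 \lor p2) \to (\lnot p6 \land p1))): α-rule — add p4, \lnot ((\lnot p5 \lor p2) \to (\lnot p6 \land p1)).
        \lnot ((\lnot p5 \lor p2) \to (\lnot p6 \land p1)): α-rule — add (\lnot p5 \lor p2), \lnot (\lnot p6 \land p1).
        (\lnot p5 \lor p2): β-rule — branch into \lnot p5  //  p2.
          branch 1.2.1 (add \lnot p5):
            \lnot (\lnot p6 \land p1): β-rule — branch into \lnot \lnot p6  //  \lnot p1.
              branch 1.2.1.1 (add \lnot \lnot p6):
                ○ open, literals {p3=1, p4=1, p5=0, p6=1}.
              branch 1.2.1.2 (add \lnot p1):
                ○ open, literals {p1=0, p3=1, p4=1, p5=0}.
          branch 1.2.2 (add p2):
            \lnot (\lnot p6 \land p1): β-rule — branch into \lnot \lnot p6  //  \lnot p1.
              branch 1.2.2.1 (add \lnot \lnot p6):
                ○ open, literals {p2=1, p3=1, p4=1, p6=1}.
              branch 1.2.2.2 (add \lnot p1):
                ○ open, literals {p1=0, p2=1, p3=1, p4=1}.
  branch 2 (add ((\lnot p2 \land (p1 \to \lnot p6)) \land p1)):
    ((\lnot p2 \land (p1 \to \lnot p6)) \land p1): α-rule — add (\lnot p2 \land (p1 \to \lnot p6)), p1.
    (\lnot p2 \land (p1 \to \lnot p6)): α-rule — add \lnot p2, (p1 \to \lnot p6).
    (p1 \to \lnot p6): β-rule — branch into \lnot p1  //  \lnot p6.
      branch 2.1 (add \lnot p1):
        × closes — contains both p1 and \lnot p1.
      branch 2.2 (add \lnot p6):
        ○ open, literals {p1=1, p2=0, p6=0}.
1 branch closed, 8 open.
Each open branch fixes some atoms; the unmentioned ones are free. Counting distinct full assignments: branch {p3=0, p4=0} (p1, p2, p5, p6) contributes 16 new; branch {p2=0, p3=0, p5=1} (p1, p4, p6) contributes 4 new; branch {p1=1, p3=0, p6=0} (p2, p4, p5) contributes 3 new; branch {p3=1, p4=1, p5=0, p6=1} (p1, p2) contributes 4 new; branch {p1=0, p3=1, p4=1, p5=0} (p2, p6) contributes 2 new; branch {p2=1, p3=1, p4=1, p6=1} (p1, p5) contributes 2 new; branch {p1=0, p2=1, p3=1, p4=1} (p5, p6) contributes 1 new; branch {p1=1, p2=0, p6=0} (p3, p4, p5) contributes 4 new. Total: 36.

36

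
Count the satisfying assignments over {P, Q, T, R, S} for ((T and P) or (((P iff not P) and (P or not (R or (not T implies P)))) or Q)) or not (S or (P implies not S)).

20

Initial set: {(((T and P) or (((P iff not P) and (P or not (R or (not T implies P)))) or Q)) or not (S or (P implies not S)))}.
(((T and P) or (((P iff not P) and (P or not (R or (not T implies P)))) or Q)) or not (S or (P implies not S))): β-rule — branch into ((T and P) or (((P iff not P) and (P or not (R or (not T implies P)))) or Q))  //  not (S or (P implies not S)).
  branch 1 (add ((T and P) or (((P iff not P) and (P or not (R or (not T implies P)))) or Q))):
    ((T and P) or (((P iff not P) and (P or not (R or (not T implies P)))) or Q)): β-rule — branch into (T and P)  //  (((P iff not P) and (P or not (R or (not T implies P)))) or Q).
      branch 1.1 (add (T and P)):
        (T and P): α-rule — add T, P.
        ○ open, literals {P=1, T=1}.
      branch 1.2 (add (((P iff not P) and (P or not (R or (not T implies P)))) or Q)):
        (((P iff not P) and (P or not (R or (not T implies P)))) or Q): β-rule — branch into ((P iff not P) and (P or not (R or (not T implies P))))  //  Q.
          branch 1.2.1 (add ((P iff not P) and (P or not (R or (not T implies P))))):
            ((P iff not P) and (P or not (R or (not T implies P)))): α-rule — add (P iff not P), (P or not (R or (not T implies P))).
            (P iff not P): β-rule — branch into P, not P  //  not P, not not P.
              branch 1.2.1.1 (add P, not P):
                × closes — contains both P and not P.
              branch 1.2.1.2 (add not P, not not P):
                × closes — contains both P and not P.
          branch 1.2.2 (add Q):
            ○ open, literals {Q=1}.
  branch 2 (add not (S or (P implies not S))):
    not (S or (P implies not S)): α-rule — add not S, not (P implies not S).
    not (P implies not S): α-rule — add P, not not S.
    × closes — contains both S and not S.
3 branches closed, 2 open.
Each open branch fixes some atoms; the unmentioned ones are free. Counting distinct full assignments: branch {P=1, T=1} (Q, R, S) contributes 8 new; branch {Q=1} (P, T, R, S) contributes 12 new. Total: 20.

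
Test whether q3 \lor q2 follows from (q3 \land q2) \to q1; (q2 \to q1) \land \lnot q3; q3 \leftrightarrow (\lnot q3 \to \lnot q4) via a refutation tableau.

Initial set: {((q3 \land q2) \to q1); ((q2 \to q1) \land \lnot q3); (q3 \leftrightarrow (\lnot q3 \to \lnot q4)); \lnot (q3 \lor q2)}.
((q2 \to q1) \land \lnot q3): α-rule — add (q2 \to q1), \lnot q3.
\lnot (q3 \lor q2): α-rule — add \lnot q3, \lnot q2.
((q3 \land q2) \to q1): β-rule — branch into \lnot (q3 \land q2)  //  q1.
  branch 1 (add \lnot (q3 \land q2)):
    (q3 \leftrightarrow (\lnot q3 \to \lnot q4)): β-rule — branch into q3, (\lnot q3 \to \lnot q4)  //  \lnot q3, \lnot (\lnot q3 \to \lnot q4).
      branch 1.1 (add q3, (\lnot q3 \to \lnot q4)):
        × closes — contains both q3 and \lnot q3.
      branch 1.2 (add \lnot q3, \lnot (\lnot q3 \to \lnot q4)):
        \lnot (\lnot q3 \to \lnot q4): α-rule — add \lnot q3, \lnot \lnot q4.
        (q2 \to q1): β-rule — branch into \lnot q2  //  q1.
          branch 1.2.1 (add \lnot q2):
            \lnot (q3 \land q2): β-rule — branch into \lnot q3  //  \lnot q2.
              branch 1.2.1.1 (add \lnot q3):
                ○ open, literals {q2=0, q3=0, q4=1}.
              branch 1.2.1.2 (add \lnot q2):
                ○ open, literals {q2=0, q3=0, q4=1}.
          branch 1.2.2 (add q1):
            \lnot (q3 \land q2): β-rule — branch into \lnot q3  //  \lnot q2.
              branch 1.2.2.1 (add \lnot q3):
                ○ open, literals {q1=1, q2=0, q3=0, q4=1}.
              branch 1.2.2.2 (add \lnot q2):
                ○ open, literals {q1=1, q2=0, q3=0, q4=1}.
  branch 2 (add q1):
    (q3 \leftrightarrow (\lnot q3 \to \lnot q4)): β-rule — branch into q3, (\lnot q3 \to \lnot q4)  //  \lnot q3, \lnot (\lnot q3 \to \lnot q4).
      branch 2.1 (add q3, (\lnot q3 \to \lnot q4)):
        × closes — contains both q3 and \lnot q3.
      branch 2.2 (add \lnot q3, \lnot (\lnot q3 \to \lnot q4)):
        \lnot (\lnot q3 \to \lnot q4): α-rule — add \lnot q3, \lnot \lnot q4.
        (q2 \to q1): β-rule — branch into \lnot q2  //  q1.
          branch 2.2.1 (add \lnot q2):
            ○ open, literals {q1=1, q2=0, q3=0, q4=1}.
          branch 2.2.2 (add q1):
            ○ open, literals {q1=1, q2=0, q3=0, q4=1}.
2 branches closed, 6 open.
An open branch gives a countermodel: q2=0, q3=0, q4=1 (unmentioned atoms arbitrary); the premises hold there but the conclusion fails.

No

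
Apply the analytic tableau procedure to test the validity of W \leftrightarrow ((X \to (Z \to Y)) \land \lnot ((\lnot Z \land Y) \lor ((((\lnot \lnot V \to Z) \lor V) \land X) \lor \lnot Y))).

Not valid

Assume the negation and expand:
Initial set: {F (W \leftrightarrow ((X \to (Z \to Y)) \land \lnot ((\lnot Z \land Y) \lor ((((\lnot \lnot V \to Z) \lor V) \land X) \lor \lnot Y))))}.
F (W \leftrightarrow ((X \to (Z \to Y)) \land \lnot ((\lnot Z \land Y) \lor ((((\lnot \lnot V \to Z) \lor V) \land X) \lor \lnot Y)))): β-rule — branch into T W, F ((X \to (Z \to Y)) \land \lnot ((\lnot Z \land Y) \lor ((((\lnot \lnot V \to Z) \lor V) \land X) \lor \lnot Y)))  //  F W, T ((X \to (Z \to Y)) \land \lnot ((\lnot Z \land Y) \lor ((((\lnot \lnot V \to Z) \lor V) \land X) \lor \lnot Y))).
  branch 1 (add T W, F ((X \to (Z \to Y)) \land \lnot ((\lnot Z \land Y) \lor ((((\lnot \lnot V \to Z) \lor V) \land X) \lor \lnot Y)))):
    F ((X \to (Z \to Y)) \land \lnot ((\lnot Z \land Y) \lor ((((\lnot \lnot V \to Z) \lor V) \land X) \lor \lnot Y))): β-rule — branch into F (X \to (Z \to Y))  //  F \lnot ((\lnot Z \land Y) \lor ((((\lnot \lnot V \to Z) \lor V) \land X) \lor \lnot Y)).
      branch 1.1 (add F (X \to (Z \to Y))):
        F (X \to (Z \to Y)): α-rule — add T X, F (Z \to Y).
        F (Z \to Y): α-rule — add T Z, F Y.
        ○ open, literals {W=1, X=1, Y=0, Z=1}.
      branch 1.2 (add F \lnot ((\lnot Z \land Y) \lor ((((\lnot \lnot V \to Z) \lor V) \land X) \lor \lnot Y))):
        F \lnot ((\lnot Z \land Y) \lor ((((\lnot \lnot V \to Z) \lor V) \land X) \lor \lnot Y)): β-rule — branch into T (\lnot Z \land Y)  //  T ((((\lnot \lnot V \to Z) \lor V) \land X) \lor \lnot Y).
          branch 1.2.1 (add T (\lnot Z \land Y)):
            T (\lnot Z \land Y): α-rule — add T \lnot Z, T Y.
            ○ open, literals {W=1, Y=1, Z=0}.
          branch 1.2.2 (add T ((((\lnot \lnot V \to Z) \lor V) \land X) \lor \lnot Y)):
            T ((((\lnot \lnot V \to Z) \lor V) \land X) \lor \lnot Y): β-rule — branch into T (((\lnot \lnot V \to Z) \lor V) \land X)  //  T \lnot Y.
              branch 1.2.2.1 (add T (((\lnot \lnot V \to Z) \lor V) \land X)):
                T (((\lnot \lnot V \to Z) \lor V) \land X): α-rule — add T ((\lnot \lnot V \to Z) \lor V), T X.
                T ((\lnot \lnot V \to Z) \lor V): β-rule — branch into T (\lnot \lnot V \to Z)  //  T V.
                  branch 1.2.2.1.1 (add T (\lnot \lnot V \to Z)):
                    T (\lnot \lnot V \to Z): β-rule — branch into F \lnot \lnot V  //  T Z.
                      branch 1.2.2.1.1.1 (add F \lnot \lnot V):
                        F \lnot \lnot V: drop double negation, giving F V.
                        ○ open, literals {V=0, W=1, X=1}.
                      branch 1.2.2.1.1.2 (add T Z):
                        ○ open, literals {W=1, X=1, Z=1}.
                  branch 1.2.2.1.2 (add T V):
                    ○ open, literals {V=1, W=1, X=1}.
              branch 1.2.2.2 (add T \lnot Y):
                ○ open, literals {W=1, Y=0}.
  branch 2 (add F W, T ((X \to (Z \to Y)) \land \lnot ((\lnot Z \land Y) \lor ((((\lnot \lnot V \to Z) \lor V) \land X) \lor \lnot Y)))):
    T ((X \to (Z \to Y)) \land \lnot ((\lnot Z \land Y) \lor ((((\lnot \lnot V \to Z) \lor V) \land X) \lor \lnot Y))): α-rule — add T (X \to (Z \to Y)), T \lnot ((\lnot Z \land Y) \lor ((((\lnot \lnot V \to Z) \lor V) \land X) \lor \lnot Y)).
    T \lnot ((\lnot Z \land Y) \lor ((((\lnot \lnot V \to Z) \lor V) \land X) \lor \lnot Y)): α-rule — add F (\lnot Z \land Y), F ((((\lnot \lnot V \to Z) \lor V) \land X) \lor \lnot Y).
    F ((((\lnot \lnot V \to Z) \lor V) \land X) \lor \lnot Y): α-rule — add F (((\lnot \lnot V \to Z) \lor V) \land X), F \lnot Y.
    T (X \to (Z \to Y)): β-rule — branch into F X  //  T (Z \to Y).
      branch 2.1 (add F X):
        F (\lnot Z \land Y): β-rule — branch into F \lnot Z  //  F Y.
          branch 2.1.1 (add F \lnot Z):
            F (((\lnot \lnot V \to Z) \lor V) \land X): β-rule — branch into F ((\lnot \lnot V \to Z) \lor V)  //  F X.
              branch 2.1.1.1 (add F ((\lnot \lnot V \to Z) \lor V)):
                F ((\lnot \lnot V \to Z) \lor V): α-rule — add F (\lnot \lnot V \to Z), F V.
                F (\lnot \lnot V \to Z): α-rule — add T \lnot \lnot V, F Z.
                × closes — contains both Z and \lnot Z.
              branch 2.1.1.2 (add F X):
                ○ open, literals {W=0, X=0, Y=1, Z=1}.
          branch 2.1.2 (add F Y):
            × closes — contains both Y and \lnot Y.
      branch 2.2 (add T (Z \to Y)):
        F (\lnot Z \land Y): β-rule — branch into F \lnot Z  //  F Y.
          branch 2.2.1 (add F \lnot Z):
            F (((\lnot \lnot V \to Z) \lor V) \land X): β-rule — branch into F ((\lnot \lnot V \to Z) \lor V)  //  F X.
              branch 2.2.1.1 (add F ((\lnot \lnot V \to Z) \lor V)):
                F ((\lnot \lnot V \to Z) \lor V): α-rule — add F (\lnot \lnot V \to Z), F V.
                F (\lnot \lnot V \to Z): α-rule — add T \lnot \lnot V, F Z.
                × closes — contains both Z and \lnot Z.
              branch 2.2.1.2 (add F X):
                T (Z \to Y): β-rule — branch into F Z  //  T Y.
                  branch 2.2.1.2.1 (add F Z):
                    × closes — contains both Z and \lnot Z.
                  branch 2.2.1.2.2 (add T Y):
                    ○ open, literals {W=0, X=0, Y=1, Z=1}.
          branch 2.2.2 (add F Y):
            × closes — contains both Y and \lnot Y.
5 branches closed, 8 open.
An open branch gives a countermodel: W=1, X=1, Y=0, Z=1 (unmentioned atoms arbitrary); under it the original formula is false.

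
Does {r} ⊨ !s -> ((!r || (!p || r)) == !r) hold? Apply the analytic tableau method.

No

Initial set: {r; !(!s -> ((!r || (!p || r)) == !r))}.
!(!s -> ((!r || (!p || r)) == !r)): α-rule — add !s, !((!r || (!p || r)) == !r).
!((!r || (!p || r)) == !r): β-rule — branch into (!r || (!p || r)), !!r  //  !(!r || (!p || r)), !r.
  branch 1 (add (!r || (!p || r)), !!r):
    (!r || (!p || r)): β-rule — branch into !r  //  (!p || r).
      branch 1.1 (add !r):
        × closes — contains both r and !r.
      branch 1.2 (add (!p || r)):
        (!p || r): β-rule — branch into !p  //  r.
          branch 1.2.1 (add !p):
            ○ open, literals {p=F, r=T, s=F}.
          branch 1.2.2 (add r):
            ○ open, literals {r=T, s=F}.
  branch 2 (add !(!r || (!p || r)), !r):
    × closes — contains both r and !r.
2 branches closed, 2 open.
An open branch gives a countermodel: p=F, r=T, s=F (unmentioned atoms arbitrary); the premises hold there but the conclusion fails.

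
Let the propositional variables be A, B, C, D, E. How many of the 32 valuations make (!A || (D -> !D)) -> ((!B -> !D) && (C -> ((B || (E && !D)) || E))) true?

Initial set: {T ((!A || (D -> !D)) -> ((!B -> !D) && (C -> ((B || (E && !D)) || E))))}.
T ((!A || (D -> !D)) -> ((!B -> !D) && (C -> ((B || (E && !D)) || E)))): β-rule — branch into F (!A || (D -> !D))  //  T ((!B -> !D) && (C -> ((B || (E && !D)) || E))).
  branch 1 (add F (!A || (D -> !D))):
    F (!A || (D -> !D)): α-rule — add F !A, F (D -> !D).
    F (D -> !D): α-rule — add T D, F !D.
    ○ open, literals {A=1, D=1}.
  branch 2 (add T ((!B -> !D) && (C -> ((B || (E && !D)) || E)))):
    T ((!B -> !D) && (C -> ((B || (E && !D)) || E))): α-rule — add T (!B -> !D), T (C -> ((B || (E && !D)) || E)).
    T (!B -> !D): β-rule — branch into F !B  //  T !D.
      branch 2.1 (add F !B):
        T (C -> ((B || (E && !D)) || E)): β-rule — branch into F C  //  T ((B || (E && !D)) || E).
          branch 2.1.1 (add F C):
            ○ open, literals {B=1, C=0}.
          branch 2.1.2 (add T ((B || (E && !D)) || E)):
            T ((B || (E && !D)) || E): β-rule — branch into T (B || (E && !D))  //  T E.
              branch 2.1.2.1 (add T (B || (E && !D))):
                T (B || (E && !D)): β-rule — branch into T B  //  T (E && !D).
                  branch 2.1.2.1.1 (add T B):
                    ○ open, literals {B=1}.
                  branch 2.1.2.1.2 (add T (E && !D)):
                    T (E && !D): α-rule — add T E, T !D.
                    ○ open, literals {B=1, D=0, E=1}.
              branch 2.1.2.2 (add T E):
                ○ open, literals {B=1, E=1}.
      branch 2.2 (add T !D):
        T (C -> ((B || (E && !D)) || E)): β-rule — branch into F C  //  T ((B || (E && !D)) || E).
          branch 2.2.1 (add F C):
            ○ open, literals {C=0, D=0}.
          branch 2.2.2 (add T ((B || (E && !D)) || E)):
            T ((B || (E && !D)) || E): β-rule — branch into T (B || (E && !D))  //  T E.
              branch 2.2.2.1 (add T (B || (E && !D))):
                T (B || (E && !D)): β-rule — branch into T B  //  T (E && !D).
                  branch 2.2.2.1.1 (add T B):
                    ○ open, literals {B=1, D=0}.
                  branch 2.2.2.1.2 (add T (E && !D)):
                    T (E && !D): α-rule — add T E, T !D.
                    ○ open, literals {D=0, E=1}.
              branch 2.2.2.2 (add T E):
                ○ open, literals {D=0, E=1}.
0 branches closed, 9 open.
Each open branch fixes some atoms; the unmentioned ones are free. Counting distinct full assignments: branch {A=1, D=1} (B, C, E) contributes 8 new; branch {B=1, C=0} (A, D, E) contributes 6 new; branch {B=1} (A, C, D, E) contributes 6 new; branch {B=1, D=0, E=1} (A, C) contributes 0 new; branch {B=1, E=1} (A, C, D) contributes 0 new; branch {C=0, D=0} (A, B, E) contributes 4 new; branch {B=1, D=0} (A, C, E) contributes 0 new; branch {D=0, E=1} (A, B, C) contributes 2 new; branch {D=0, E=1} (A, B, C) contributes 0 new. Total: 26.

26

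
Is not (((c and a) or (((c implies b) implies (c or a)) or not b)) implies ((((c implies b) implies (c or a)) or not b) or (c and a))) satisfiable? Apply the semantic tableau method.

Unsatisfiable

Initial set: {not (((c and a) or (((c implies b) implies (c or a)) or not b)) implies ((((c implies b) implies (c or a)) or not b) or (c and a)))}.
not (((c and a) or (((c implies b) implies (c or a)) or not b)) implies ((((c implies b) implies (c or a)) or not b) or (c and a))): α-rule — add ((c and a) or (((c implies b) implies (c or a)) or not b)), not ((((c implies b) implies (c or a)) or not b) or (c and a)).
not ((((c implies b) implies (c or a)) or not b) or (c and a)): α-rule — add not (((c implies b) implies (c or a)) or not b), not (c and a).
not (((c implies b) implies (c or a)) or not b): α-rule — add not ((c implies b) implies (c or a)), not not b.
not ((c implies b) implies (c or a)): α-rule — add (c implies b), not (c or a).
not (c or a): α-rule — add not c, not a.
((c and a) or (((c implies b) implies (c or a)) or not b)): β-rule — branch into (c and a)  //  (((c implies b) implies (c or a)) or not b).
  branch 1 (add (c and a)):
    (c and a): α-rule — add c, a.
    × closes — contains both c and not c.
  branch 2 (add (((c implies b) implies (c or a)) or not b)):
    not (c and a): β-rule — branch into not c  //  not a.
      branch 2.1 (add not c):
        (c implies b): β-rule — branch into not c  //  b.
          branch 2.1.1 (add not c):
            (((c implies b) implies (c or a)) or not b): β-rule — branch into ((c implies b) implies (c or a))  //  not b.
              branch 2.1.1.1 (add ((c implies b) implies (c or a))):
                ((c implies b) implies (c or a)): β-rule — branch into not (c implies b)  //  (c or a).
                  branch 2.1.1.1.1 (add not (c implies b)):
                    not (c implies b): α-rule — add c, not b.
                    × closes — contains both c and not c.
                  branch 2.1.1.1.2 (add (c or a)):
                    (c or a): β-rule — branch into c  //  a.
                      branch 2.1.1.1.2.1 (add c):
                        × closes — contains both c and not c.
                      branch 2.1.1.1.2.2 (add a):
                        × closes — contains both a and not a.
              branch 2.1.1.2 (add not b):
                × closes — contains both b and not b.
          branch 2.1.2 (add b):
            (((c implies b) implies (c or a)) or not b): β-rule — branch into ((c implies b) implies (c or a))  //  not b.
              branch 2.1.2.1 (add ((c implies b) implies (c or a))):
                ((c implies b) implies (c or a)): β-rule — branch into not (c implies b)  //  (c or a).
                  branch 2.1.2.1.1 (add not (c implies b)):
                    not (c implies b): α-rule — add c, not b.
                    × closes — contains both c and not c.
                  branch 2.1.2.1.2 (add (c or a)):
                    (c or a): β-rule — branch into c  //  a.
                      branch 2.1.2.1.2.1 (add c):
                        × closes — contains both c and not c.
                      branch 2.1.2.1.2.2 (add a):
                        × closes — contains both a and not a.
              branch 2.1.2.2 (add not b):
                × closes — contains both b and not b.
      branch 2.2 (add not a):
        (c implies b): β-rule — branch into not c  //  b.
          branch 2.2.1 (add not c):
            (((c implies b) implies (c or a)) or not b): β-rule — branch into ((c implies b) implies (c or a))  //  not b.
              branch 2.2.1.1 (add ((c implies b) implies (c or a))):
                ((c implies b) implies (c or a)): β-rule — branch into not (c implies b)  //  (c or a).
                  branch 2.2.1.1.1 (add not (c implies b)):
                    not (c implies b): α-rule — add c, not b.
                    × closes — contains both c and not c.
                  branch 2.2.1.1.2 (add (c or a)):
                    (c or a): β-rule — branch into c  //  a.
                      branch 2.2.1.1.2.1 (add c):
                        × closes — contains both c and not c.
                      branch 2.2.1.1.2.2 (add a):
                        × closes — contains both a and not a.
              branch 2.2.1.2 (add not b):
                × closes — contains both b and not b.
          branch 2.2.2 (add b):
            (((c implies b) implies (c or a)) or not b): β-rule — branch into ((c implies b) implies (c or a))  //  not b.
              branch 2.2.2.1 (add ((c implies b) implies (c or a))):
                ((c implies b) implies (c or a)): β-rule — branch into not (c implies b)  //  (c or a).
                  branch 2.2.2.1.1 (add not (c implies b)):
                    not (c implies b): α-rule — add c, not b.
                    × closes — contains both c and not c.
                  branch 2.2.2.1.2 (add (c or a)):
                    (c or a): β-rule — branch into c  //  a.
                      branch 2.2.2.1.2.1 (add c):
                        × closes — contains both c and not c.
                      branch 2.2.2.1.2.2 (add a):
                        × closes — contains both a and not a.
              branch 2.2.2.2 (add not b):
                × closes — contains both b and not b.
All 17 branches close.
Every branch closed; the formula is unsatisfiable.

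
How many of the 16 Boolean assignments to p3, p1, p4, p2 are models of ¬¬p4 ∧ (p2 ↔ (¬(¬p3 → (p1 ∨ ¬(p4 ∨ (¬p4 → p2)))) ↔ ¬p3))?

Initial set: {(¬¬p4 ∧ (p2 ↔ (¬(¬p3 → (p1 ∨ ¬(p4 ∨ (¬p4 → p2)))) ↔ ¬p3)))}.
(¬¬p4 ∧ (p2 ↔ (¬(¬p3 → (p1 ∨ ¬(p4 ∨ (¬p4 → p2)))) ↔ ¬p3))): α-rule — add ¬¬p4, (p2 ↔ (¬(¬p3 → (p1 ∨ ¬(p4 ∨ (¬p4 → p2)))) ↔ ¬p3)).
¬¬p4: drop double negation, giving p4.
(p2 ↔ (¬(¬p3 → (p1 ∨ ¬(p4 ∨ (¬p4 → p2)))) ↔ ¬p3)): β-rule — branch into p2, (¬(¬p3 → (p1 ∨ ¬(p4 ∨ (¬p4 → p2)))) ↔ ¬p3)  //  ¬p2, ¬(¬(¬p3 → (p1 ∨ ¬(p4 ∨ (¬p4 → p2)))) ↔ ¬p3).
  branch 1 (add p2, (¬(¬p3 → (p1 ∨ ¬(p4 ∨ (¬p4 → p2)))) ↔ ¬p3)):
    (¬(¬p3 → (p1 ∨ ¬(p4 ∨ (¬p4 → p2)))) ↔ ¬p3): β-rule — branch into ¬(¬p3 → (p1 ∨ ¬(p4 ∨ (¬p4 → p2)))), ¬p3  //  ¬¬(¬p3 → (p1 ∨ ¬(p4 ∨ (¬p4 → p2)))), ¬¬p3.
      branch 1.1 (add ¬(¬p3 → (p1 ∨ ¬(p4 ∨ (¬p4 → p2)))), ¬p3):
        ¬(¬p3 → (p1 ∨ ¬(p4 ∨ (¬p4 → p2)))): α-rule — add ¬p3, ¬(p1 ∨ ¬(p4 ∨ (¬p4 → p2))).
        ¬(p1 ∨ ¬(p4 ∨ (¬p4 → p2))): α-rule — add ¬p1, ¬¬(p4 ∨ (¬p4 → p2)).
        ¬¬(p4 ∨ (¬p4 → p2)): β-rule — branch into p4  //  (¬p4 → p2).
          branch 1.1.1 (add p4):
            ○ open, literals {p1=F, p2=T, p3=F, p4=T}.
          branch 1.1.2 (add (¬p4 → p2)):
            (¬p4 → p2): β-rule — branch into ¬¬p4  //  p2.
              branch 1.1.2.1 (add ¬¬p4):
                ○ open, literals {p1=F, p2=T, p3=F, p4=T}.
              branch 1.1.2.2 (add p2):
                ○ open, literals {p1=F, p2=T, p3=F, p4=T}.
      branch 1.2 (add ¬¬(¬p3 → (p1 ∨ ¬(p4 ∨ (¬p4 → p2)))), ¬¬p3):
        ¬¬(¬p3 → (p1 ∨ ¬(p4 ∨ (¬p4 → p2)))): β-rule — branch into ¬¬p3  //  (p1 ∨ ¬(p4 ∨ (¬p4 → p2))).
          branch 1.2.1 (add ¬¬p3):
            ○ open, literals {p2=T, p3=T, p4=T}.
          branch 1.2.2 (add (p1 ∨ ¬(p4 ∨ (¬p4 → p2)))):
            (p1 ∨ ¬(p4 ∨ (¬p4 → p2))): β-rule — branch into p1  //  ¬(p4 ∨ (¬p4 → p2)).
              branch 1.2.2.1 (add p1):
                ○ open, literals {p1=T, p2=T, p3=T, p4=T}.
              branch 1.2.2.2 (add ¬(p4 ∨ (¬p4 → p2))):
                ¬(p4 ∨ (¬p4 → p2)): α-rule — add ¬p4, ¬(¬p4 → p2).
                × closes — contains both p4 and ¬p4.
  branch 2 (add ¬p2, ¬(¬(¬p3 → (p1 ∨ ¬(p4 ∨ (¬p4 → p2)))) ↔ ¬p3)):
    ¬(¬(¬p3 → (p1 ∨ ¬(p4 ∨ (¬p4 → p2)))) ↔ ¬p3): β-rule — branch into ¬(¬p3 → (p1 ∨ ¬(p4 ∨ (¬p4 → p2)))), ¬¬p3  //  ¬¬(¬p3 → (p1 ∨ ¬(p4 ∨ (¬p4 → p2)))), ¬p3.
      branch 2.1 (add ¬(¬p3 → (p1 ∨ ¬(p4 ∨ (¬p4 → p2)))), ¬¬p3):
        ¬(¬p3 → (p1 ∨ ¬(p4 ∨ (¬p4 → p2)))): α-rule — add ¬p3, ¬(p1 ∨ ¬(p4 ∨ (¬p4 → p2))).
        × closes — contains both p3 and ¬p3.
      branch 2.2 (add ¬¬(¬p3 → (p1 ∨ ¬(p4 ∨ (¬p4 → p2)))), ¬p3):
        ¬¬(¬p3 → (p1 ∨ ¬(p4 ∨ (¬p4 → p2)))): β-rule — branch into ¬¬p3  //  (p1 ∨ ¬(p4 ∨ (¬p4 → p2))).
          branch 2.2.1 (add ¬¬p3):
            × closes — contains both p3 and ¬p3.
          branch 2.2.2 (add (p1 ∨ ¬(p4 ∨ (¬p4 → p2)))):
            (p1 ∨ ¬(p4 ∨ (¬p4 → p2))): β-rule — branch into p1  //  ¬(p4 ∨ (¬p4 → p2)).
              branch 2.2.2.1 (add p1):
                ○ open, literals {p1=T, p2=F, p3=F, p4=T}.
              branch 2.2.2.2 (add ¬(p4 ∨ (¬p4 → p2))):
                ¬(p4 ∨ (¬p4 → p2)): α-rule — add ¬p4, ¬(¬p4 → p2).
                × closes — contains both p4 and ¬p4.
4 branches closed, 6 open.
Each open branch fixes some atoms; the unmentioned ones are free. Counting distinct full assignments: branch {p1=F, p2=T, p3=F, p4=T} (none free) contributes 1 new; branch {p1=F, p2=T, p3=F, p4=T} (none free) contributes 0 new; branch {p1=F, p2=T, p3=F, p4=T} (none free) contributes 0 new; branch {p2=T, p3=T, p4=T} (p1) contributes 2 new; branch {p1=T, p2=T, p3=T, p4=T} (none free) contributes 0 new; branch {p1=T, p2=F, p3=F, p4=T} (none free) contributes 1 new. Total: 4.

4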